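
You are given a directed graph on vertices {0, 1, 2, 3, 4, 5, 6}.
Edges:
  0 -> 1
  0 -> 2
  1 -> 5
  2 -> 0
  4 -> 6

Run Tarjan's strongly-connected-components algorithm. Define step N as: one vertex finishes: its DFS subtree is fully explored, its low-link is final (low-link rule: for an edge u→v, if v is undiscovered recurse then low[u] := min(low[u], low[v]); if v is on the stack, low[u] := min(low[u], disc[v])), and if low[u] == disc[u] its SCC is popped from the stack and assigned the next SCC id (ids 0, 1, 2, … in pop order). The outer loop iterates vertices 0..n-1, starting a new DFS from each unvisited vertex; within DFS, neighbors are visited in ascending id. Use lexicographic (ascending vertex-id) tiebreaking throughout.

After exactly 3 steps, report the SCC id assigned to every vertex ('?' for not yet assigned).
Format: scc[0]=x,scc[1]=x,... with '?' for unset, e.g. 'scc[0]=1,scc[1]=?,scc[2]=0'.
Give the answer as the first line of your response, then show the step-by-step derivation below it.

scc[0]=?,scc[1]=1,scc[2]=?,scc[3]=?,scc[4]=?,scc[5]=0,scc[6]=?

step 1: low=(low[0]=0,low[1]=1,low[2]=?,low[3]=?,low[4]=?,low[5]=2,low[6]=?); scc=(scc[0]=?,scc[1]=?,scc[2]=?,scc[3]=?,scc[4]=?,scc[5]=0,scc[6]=?)
step 2: low=(low[0]=0,low[1]=1,low[2]=?,low[3]=?,low[4]=?,low[5]=2,low[6]=?); scc=(scc[0]=?,scc[1]=1,scc[2]=?,scc[3]=?,scc[4]=?,scc[5]=0,scc[6]=?)
step 3: low=(low[0]=0,low[1]=1,low[2]=0,low[3]=?,low[4]=?,low[5]=2,low[6]=?); scc=(scc[0]=?,scc[1]=1,scc[2]=?,scc[3]=?,scc[4]=?,scc[5]=0,scc[6]=?)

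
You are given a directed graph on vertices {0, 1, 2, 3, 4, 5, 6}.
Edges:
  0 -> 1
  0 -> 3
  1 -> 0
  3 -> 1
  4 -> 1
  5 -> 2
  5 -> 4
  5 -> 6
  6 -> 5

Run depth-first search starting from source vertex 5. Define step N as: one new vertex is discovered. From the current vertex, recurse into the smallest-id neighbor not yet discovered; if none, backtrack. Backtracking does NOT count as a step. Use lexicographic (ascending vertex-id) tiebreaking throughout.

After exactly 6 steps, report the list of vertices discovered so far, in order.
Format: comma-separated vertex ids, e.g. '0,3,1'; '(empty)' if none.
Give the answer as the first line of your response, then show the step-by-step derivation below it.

5,2,4,1,0,3

step 1: discover 5; path=5; order=5
step 2: discover 2; path=5>2; order=5,2
step 3: discover 4; path=5>4; order=5,2,4
step 4: discover 1; path=5>4>1; order=5,2,4,1
step 5: discover 0; path=5>4>1>0; order=5,2,4,1,0
step 6: discover 3; path=5>4>1>0>3; order=5,2,4,1,0,3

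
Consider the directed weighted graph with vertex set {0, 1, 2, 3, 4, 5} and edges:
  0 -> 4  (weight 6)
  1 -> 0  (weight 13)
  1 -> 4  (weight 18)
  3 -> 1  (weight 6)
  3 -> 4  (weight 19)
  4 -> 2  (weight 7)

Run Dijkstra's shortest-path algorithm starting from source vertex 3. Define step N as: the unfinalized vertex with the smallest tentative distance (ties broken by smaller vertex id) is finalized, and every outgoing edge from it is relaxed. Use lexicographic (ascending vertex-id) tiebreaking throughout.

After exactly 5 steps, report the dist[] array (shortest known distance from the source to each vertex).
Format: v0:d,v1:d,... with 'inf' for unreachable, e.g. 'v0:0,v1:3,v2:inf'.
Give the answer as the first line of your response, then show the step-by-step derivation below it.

v0:19,v1:6,v2:26,v3:0,v4:19,v5:inf

step 1: dist = v0:inf,v1:6,v2:inf,v3:0,v4:19,v5:inf
step 2: dist = v0:19,v1:6,v2:inf,v3:0,v4:19,v5:inf
step 3: dist = v0:19,v1:6,v2:inf,v3:0,v4:19,v5:inf
step 4: dist = v0:19,v1:6,v2:26,v3:0,v4:19,v5:inf
step 5: dist = v0:19,v1:6,v2:26,v3:0,v4:19,v5:inf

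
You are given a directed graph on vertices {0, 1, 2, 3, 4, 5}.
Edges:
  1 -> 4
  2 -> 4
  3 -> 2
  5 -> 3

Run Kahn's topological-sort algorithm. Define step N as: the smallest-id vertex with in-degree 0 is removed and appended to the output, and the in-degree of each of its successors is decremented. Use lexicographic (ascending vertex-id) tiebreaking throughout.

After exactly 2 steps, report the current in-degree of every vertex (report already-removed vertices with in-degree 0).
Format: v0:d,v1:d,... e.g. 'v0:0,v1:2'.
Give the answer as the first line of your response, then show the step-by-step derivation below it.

v0:0,v1:0,v2:1,v3:1,v4:1,v5:0

step 1: output 0; order=[0]; indeg=(0,0,1,1,2,0)
step 2: output 1; order=[0,1]; indeg=(0,0,1,1,1,0)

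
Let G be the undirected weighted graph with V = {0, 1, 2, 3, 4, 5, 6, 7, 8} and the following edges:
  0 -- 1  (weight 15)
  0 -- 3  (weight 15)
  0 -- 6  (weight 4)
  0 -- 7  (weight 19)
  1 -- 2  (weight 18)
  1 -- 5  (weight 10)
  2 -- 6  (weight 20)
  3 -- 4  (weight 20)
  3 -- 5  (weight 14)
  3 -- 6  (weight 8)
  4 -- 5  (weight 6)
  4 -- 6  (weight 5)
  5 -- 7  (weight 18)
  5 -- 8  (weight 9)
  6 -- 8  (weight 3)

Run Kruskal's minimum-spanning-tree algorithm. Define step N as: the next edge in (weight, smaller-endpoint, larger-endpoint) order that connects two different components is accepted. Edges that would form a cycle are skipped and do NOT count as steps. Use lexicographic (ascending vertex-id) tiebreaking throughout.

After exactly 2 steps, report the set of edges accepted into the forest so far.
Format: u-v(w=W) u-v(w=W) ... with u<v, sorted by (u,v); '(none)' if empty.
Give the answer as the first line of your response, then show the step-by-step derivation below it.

0-6(w=4) 6-8(w=3)

step 1: add edge 6-8 (w=3); MST = {6-8(w=3)}
step 2: add edge 0-6 (w=4); MST = {0-6(w=4) 6-8(w=3)}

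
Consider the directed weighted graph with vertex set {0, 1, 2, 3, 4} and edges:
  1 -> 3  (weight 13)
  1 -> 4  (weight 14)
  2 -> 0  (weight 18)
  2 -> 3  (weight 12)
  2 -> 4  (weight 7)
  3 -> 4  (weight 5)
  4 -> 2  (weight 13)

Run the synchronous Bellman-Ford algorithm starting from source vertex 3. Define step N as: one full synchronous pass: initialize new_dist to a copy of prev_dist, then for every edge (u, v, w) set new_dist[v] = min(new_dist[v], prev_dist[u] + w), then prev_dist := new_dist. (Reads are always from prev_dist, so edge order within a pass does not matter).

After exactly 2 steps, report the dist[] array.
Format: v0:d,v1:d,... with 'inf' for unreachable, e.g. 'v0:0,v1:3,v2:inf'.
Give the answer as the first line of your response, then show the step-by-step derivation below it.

v0:inf,v1:inf,v2:18,v3:0,v4:5

step 1: dist = v0:inf,v1:inf,v2:inf,v3:0,v4:5
step 2: dist = v0:inf,v1:inf,v2:18,v3:0,v4:5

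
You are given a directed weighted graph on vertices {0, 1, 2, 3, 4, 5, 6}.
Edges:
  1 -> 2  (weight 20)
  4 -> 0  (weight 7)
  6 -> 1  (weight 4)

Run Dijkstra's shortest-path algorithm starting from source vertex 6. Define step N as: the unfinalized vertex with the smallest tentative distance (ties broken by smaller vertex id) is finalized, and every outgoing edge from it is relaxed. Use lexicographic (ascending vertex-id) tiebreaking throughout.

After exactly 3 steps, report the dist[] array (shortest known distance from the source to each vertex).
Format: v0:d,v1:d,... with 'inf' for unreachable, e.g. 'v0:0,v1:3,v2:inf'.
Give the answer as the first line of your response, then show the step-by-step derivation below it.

v0:inf,v1:4,v2:24,v3:inf,v4:inf,v5:inf,v6:0

step 1: dist = v0:inf,v1:4,v2:inf,v3:inf,v4:inf,v5:inf,v6:0
step 2: dist = v0:inf,v1:4,v2:24,v3:inf,v4:inf,v5:inf,v6:0
step 3: dist = v0:inf,v1:4,v2:24,v3:inf,v4:inf,v5:inf,v6:0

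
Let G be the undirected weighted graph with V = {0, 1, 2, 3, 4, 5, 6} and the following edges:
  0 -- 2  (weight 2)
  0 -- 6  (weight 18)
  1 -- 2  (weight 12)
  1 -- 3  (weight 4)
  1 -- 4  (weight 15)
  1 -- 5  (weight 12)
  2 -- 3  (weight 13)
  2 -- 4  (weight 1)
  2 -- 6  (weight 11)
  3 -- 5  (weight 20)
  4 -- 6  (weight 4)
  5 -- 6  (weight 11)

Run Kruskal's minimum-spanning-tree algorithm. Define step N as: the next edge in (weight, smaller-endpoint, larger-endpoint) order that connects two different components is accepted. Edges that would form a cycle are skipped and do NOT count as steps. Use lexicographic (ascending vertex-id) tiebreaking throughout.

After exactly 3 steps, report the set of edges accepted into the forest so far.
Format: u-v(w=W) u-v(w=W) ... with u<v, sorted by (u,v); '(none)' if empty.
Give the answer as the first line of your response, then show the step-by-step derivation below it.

0-2(w=2) 1-3(w=4) 2-4(w=1)

step 1: add edge 2-4 (w=1); MST = {2-4(w=1)}
step 2: add edge 0-2 (w=2); MST = {0-2(w=2) 2-4(w=1)}
step 3: add edge 1-3 (w=4); MST = {0-2(w=2) 1-3(w=4) 2-4(w=1)}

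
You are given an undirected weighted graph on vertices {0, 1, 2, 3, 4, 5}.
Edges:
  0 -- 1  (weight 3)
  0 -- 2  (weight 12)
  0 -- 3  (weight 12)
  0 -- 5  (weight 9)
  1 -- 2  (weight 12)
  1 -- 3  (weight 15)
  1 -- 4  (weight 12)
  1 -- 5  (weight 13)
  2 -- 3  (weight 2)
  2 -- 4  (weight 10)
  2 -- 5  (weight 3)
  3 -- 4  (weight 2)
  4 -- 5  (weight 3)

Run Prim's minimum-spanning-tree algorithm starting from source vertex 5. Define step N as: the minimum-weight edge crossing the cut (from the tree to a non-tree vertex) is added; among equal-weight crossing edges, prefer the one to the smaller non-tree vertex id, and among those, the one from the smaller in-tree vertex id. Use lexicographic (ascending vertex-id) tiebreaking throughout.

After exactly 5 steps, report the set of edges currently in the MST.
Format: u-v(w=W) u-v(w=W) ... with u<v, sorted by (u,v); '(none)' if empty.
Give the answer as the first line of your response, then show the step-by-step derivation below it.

0-1(w=3) 0-5(w=9) 2-3(w=2) 2-5(w=3) 3-4(w=2)

step 1: add edge 2-5 (w=3); MST = {2-5(w=3)}
step 2: add edge 2-3 (w=2); MST = {2-3(w=2) 2-5(w=3)}
step 3: add edge 3-4 (w=2); MST = {2-3(w=2) 2-5(w=3) 3-4(w=2)}
step 4: add edge 0-5 (w=9); MST = {0-5(w=9) 2-3(w=2) 2-5(w=3) 3-4(w=2)}
step 5: add edge 0-1 (w=3); MST = {0-1(w=3) 0-5(w=9) 2-3(w=2) 2-5(w=3) 3-4(w=2)}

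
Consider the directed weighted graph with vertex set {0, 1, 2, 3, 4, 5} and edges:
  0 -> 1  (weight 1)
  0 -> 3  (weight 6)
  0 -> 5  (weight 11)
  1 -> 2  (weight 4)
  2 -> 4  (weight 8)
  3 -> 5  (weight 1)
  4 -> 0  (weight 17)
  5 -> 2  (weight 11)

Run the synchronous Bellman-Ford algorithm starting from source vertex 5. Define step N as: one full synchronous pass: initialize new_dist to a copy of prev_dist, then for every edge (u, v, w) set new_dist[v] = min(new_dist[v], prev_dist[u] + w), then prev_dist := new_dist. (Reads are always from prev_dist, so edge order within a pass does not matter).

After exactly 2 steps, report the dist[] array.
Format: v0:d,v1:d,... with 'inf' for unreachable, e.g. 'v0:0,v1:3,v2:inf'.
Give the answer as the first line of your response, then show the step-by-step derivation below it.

v0:inf,v1:inf,v2:11,v3:inf,v4:19,v5:0

step 1: dist = v0:inf,v1:inf,v2:11,v3:inf,v4:inf,v5:0
step 2: dist = v0:inf,v1:inf,v2:11,v3:inf,v4:19,v5:0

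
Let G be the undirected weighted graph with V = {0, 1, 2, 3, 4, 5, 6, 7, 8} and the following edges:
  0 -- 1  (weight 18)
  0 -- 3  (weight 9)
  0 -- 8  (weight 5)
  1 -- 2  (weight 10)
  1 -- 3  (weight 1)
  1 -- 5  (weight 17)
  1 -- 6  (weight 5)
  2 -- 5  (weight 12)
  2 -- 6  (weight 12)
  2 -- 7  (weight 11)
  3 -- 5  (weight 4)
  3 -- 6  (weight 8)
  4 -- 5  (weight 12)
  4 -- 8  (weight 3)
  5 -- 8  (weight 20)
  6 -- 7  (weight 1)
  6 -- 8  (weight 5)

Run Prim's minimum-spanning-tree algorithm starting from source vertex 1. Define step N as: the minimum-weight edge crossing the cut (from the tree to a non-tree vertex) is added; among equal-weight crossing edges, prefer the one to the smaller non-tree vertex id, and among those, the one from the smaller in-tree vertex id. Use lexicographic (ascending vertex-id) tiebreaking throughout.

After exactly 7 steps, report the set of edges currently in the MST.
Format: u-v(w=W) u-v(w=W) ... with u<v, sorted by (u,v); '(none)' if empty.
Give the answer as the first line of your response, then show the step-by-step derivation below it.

0-8(w=5) 1-3(w=1) 1-6(w=5) 3-5(w=4) 4-8(w=3) 6-7(w=1) 6-8(w=5)

step 1: add edge 1-3 (w=1); MST = {1-3(w=1)}
step 2: add edge 3-5 (w=4); MST = {1-3(w=1) 3-5(w=4)}
step 3: add edge 1-6 (w=5); MST = {1-3(w=1) 1-6(w=5) 3-5(w=4)}
step 4: add edge 6-7 (w=1); MST = {1-3(w=1) 1-6(w=5) 3-5(w=4) 6-7(w=1)}
step 5: add edge 6-8 (w=5); MST = {1-3(w=1) 1-6(w=5) 3-5(w=4) 6-7(w=1) 6-8(w=5)}
step 6: add edge 4-8 (w=3); MST = {1-3(w=1) 1-6(w=5) 3-5(w=4) 4-8(w=3) 6-7(w=1) 6-8(w=5)}
step 7: add edge 0-8 (w=5); MST = {0-8(w=5) 1-3(w=1) 1-6(w=5) 3-5(w=4) 4-8(w=3) 6-7(w=1) 6-8(w=5)}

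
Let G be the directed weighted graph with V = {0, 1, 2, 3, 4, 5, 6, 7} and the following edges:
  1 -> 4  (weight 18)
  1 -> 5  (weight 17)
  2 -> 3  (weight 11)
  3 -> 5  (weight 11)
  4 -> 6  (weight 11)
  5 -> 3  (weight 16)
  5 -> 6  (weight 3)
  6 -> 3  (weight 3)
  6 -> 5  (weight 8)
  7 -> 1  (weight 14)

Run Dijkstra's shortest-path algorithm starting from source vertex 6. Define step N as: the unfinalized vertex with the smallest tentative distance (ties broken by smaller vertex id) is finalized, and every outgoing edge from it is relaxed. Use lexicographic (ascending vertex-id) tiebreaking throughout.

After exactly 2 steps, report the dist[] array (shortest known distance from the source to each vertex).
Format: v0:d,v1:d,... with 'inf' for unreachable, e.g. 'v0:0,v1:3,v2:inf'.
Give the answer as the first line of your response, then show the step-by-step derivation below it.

v0:inf,v1:inf,v2:inf,v3:3,v4:inf,v5:8,v6:0,v7:inf

step 1: dist = v0:inf,v1:inf,v2:inf,v3:3,v4:inf,v5:8,v6:0,v7:inf
step 2: dist = v0:inf,v1:inf,v2:inf,v3:3,v4:inf,v5:8,v6:0,v7:inf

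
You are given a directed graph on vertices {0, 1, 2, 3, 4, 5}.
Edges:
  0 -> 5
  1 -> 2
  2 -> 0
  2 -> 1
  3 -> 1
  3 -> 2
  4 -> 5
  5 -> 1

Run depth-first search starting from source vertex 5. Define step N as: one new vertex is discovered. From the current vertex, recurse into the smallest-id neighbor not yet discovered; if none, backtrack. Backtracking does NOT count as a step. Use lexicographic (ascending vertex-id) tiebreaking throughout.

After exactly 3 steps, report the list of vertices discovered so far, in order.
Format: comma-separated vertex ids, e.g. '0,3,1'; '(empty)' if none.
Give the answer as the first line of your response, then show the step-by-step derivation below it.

5,1,2

step 1: discover 5; path=5; order=5
step 2: discover 1; path=5>1; order=5,1
step 3: discover 2; path=5>1>2; order=5,1,2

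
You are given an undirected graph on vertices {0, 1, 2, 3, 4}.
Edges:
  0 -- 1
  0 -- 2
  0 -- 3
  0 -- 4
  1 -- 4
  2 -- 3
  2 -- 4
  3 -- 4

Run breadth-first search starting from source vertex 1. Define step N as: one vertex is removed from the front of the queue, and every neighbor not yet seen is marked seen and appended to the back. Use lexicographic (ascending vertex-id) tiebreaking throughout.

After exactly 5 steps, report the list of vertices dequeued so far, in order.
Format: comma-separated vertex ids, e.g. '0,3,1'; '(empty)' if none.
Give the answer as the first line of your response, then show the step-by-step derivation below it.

1,0,4,2,3

step 1: dequeue 1; queue=[0,4]; order=1
step 2: dequeue 0; queue=[4,2,3]; order=1,0
step 3: dequeue 4; queue=[2,3]; order=1,0,4
step 4: dequeue 2; queue=[3]; order=1,0,4,2
step 5: dequeue 3; queue=[(empty)]; order=1,0,4,2,3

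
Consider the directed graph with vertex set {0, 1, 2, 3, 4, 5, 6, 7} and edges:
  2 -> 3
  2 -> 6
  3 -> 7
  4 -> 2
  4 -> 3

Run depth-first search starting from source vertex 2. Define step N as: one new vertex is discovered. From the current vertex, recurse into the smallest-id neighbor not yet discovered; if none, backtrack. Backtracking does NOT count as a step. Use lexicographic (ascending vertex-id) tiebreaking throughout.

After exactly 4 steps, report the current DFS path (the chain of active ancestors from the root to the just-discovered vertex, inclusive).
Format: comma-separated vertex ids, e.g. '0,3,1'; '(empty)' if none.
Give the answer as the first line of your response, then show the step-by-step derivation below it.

2,6

step 1: discover 2; path=2; order=2
step 2: discover 3; path=2>3; order=2,3
step 3: discover 7; path=2>3>7; order=2,3,7
step 4: discover 6; path=2>6; order=2,3,7,6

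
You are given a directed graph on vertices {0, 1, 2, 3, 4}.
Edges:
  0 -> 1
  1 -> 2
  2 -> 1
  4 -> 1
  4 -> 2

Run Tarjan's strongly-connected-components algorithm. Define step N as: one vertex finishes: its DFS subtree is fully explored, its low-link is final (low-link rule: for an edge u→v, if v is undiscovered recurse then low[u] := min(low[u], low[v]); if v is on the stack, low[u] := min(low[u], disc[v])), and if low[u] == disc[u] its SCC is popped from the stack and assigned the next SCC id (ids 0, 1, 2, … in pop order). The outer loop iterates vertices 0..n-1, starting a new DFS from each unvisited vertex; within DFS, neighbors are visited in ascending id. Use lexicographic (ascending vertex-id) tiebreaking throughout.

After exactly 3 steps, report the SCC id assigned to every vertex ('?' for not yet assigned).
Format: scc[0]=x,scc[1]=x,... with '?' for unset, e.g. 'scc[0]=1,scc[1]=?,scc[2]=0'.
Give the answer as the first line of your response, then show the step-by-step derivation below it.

scc[0]=1,scc[1]=0,scc[2]=0,scc[3]=?,scc[4]=?

step 1: low=(low[0]=0,low[1]=1,low[2]=1,low[3]=?,low[4]=?); scc=(scc[0]=?,scc[1]=?,scc[2]=?,scc[3]=?,scc[4]=?)
step 2: low=(low[0]=0,low[1]=1,low[2]=1,low[3]=?,low[4]=?); scc=(scc[0]=?,scc[1]=0,scc[2]=0,scc[3]=?,scc[4]=?)
step 3: low=(low[0]=0,low[1]=1,low[2]=1,low[3]=?,low[4]=?); scc=(scc[0]=1,scc[1]=0,scc[2]=0,scc[3]=?,scc[4]=?)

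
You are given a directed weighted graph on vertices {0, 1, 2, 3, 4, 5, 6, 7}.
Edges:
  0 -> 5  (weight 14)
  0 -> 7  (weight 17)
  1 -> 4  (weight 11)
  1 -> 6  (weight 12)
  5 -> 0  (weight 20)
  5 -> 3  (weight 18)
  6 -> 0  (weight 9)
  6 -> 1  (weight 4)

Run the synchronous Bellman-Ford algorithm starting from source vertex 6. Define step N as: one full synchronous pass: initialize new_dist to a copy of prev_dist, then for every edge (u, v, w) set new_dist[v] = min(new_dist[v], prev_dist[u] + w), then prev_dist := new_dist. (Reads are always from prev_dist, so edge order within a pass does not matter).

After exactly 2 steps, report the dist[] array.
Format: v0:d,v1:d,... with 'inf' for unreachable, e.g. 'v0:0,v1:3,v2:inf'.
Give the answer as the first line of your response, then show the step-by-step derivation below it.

v0:9,v1:4,v2:inf,v3:inf,v4:15,v5:23,v6:0,v7:26

step 1: dist = v0:9,v1:4,v2:inf,v3:inf,v4:inf,v5:inf,v6:0,v7:inf
step 2: dist = v0:9,v1:4,v2:inf,v3:inf,v4:15,v5:23,v6:0,v7:26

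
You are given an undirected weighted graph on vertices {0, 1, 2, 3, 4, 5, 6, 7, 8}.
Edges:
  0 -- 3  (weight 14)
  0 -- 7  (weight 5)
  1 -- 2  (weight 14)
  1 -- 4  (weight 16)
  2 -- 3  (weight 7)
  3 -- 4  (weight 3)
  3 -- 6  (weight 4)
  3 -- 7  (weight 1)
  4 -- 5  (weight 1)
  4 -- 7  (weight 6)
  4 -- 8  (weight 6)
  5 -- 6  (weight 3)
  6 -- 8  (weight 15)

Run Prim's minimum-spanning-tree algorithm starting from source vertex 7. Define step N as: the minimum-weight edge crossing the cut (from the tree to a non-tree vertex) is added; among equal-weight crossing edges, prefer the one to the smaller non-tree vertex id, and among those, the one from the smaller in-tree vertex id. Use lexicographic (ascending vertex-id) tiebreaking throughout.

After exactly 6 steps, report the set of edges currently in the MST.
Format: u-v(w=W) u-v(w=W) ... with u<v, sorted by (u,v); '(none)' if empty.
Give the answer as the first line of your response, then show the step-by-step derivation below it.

0-7(w=5) 3-4(w=3) 3-7(w=1) 4-5(w=1) 4-8(w=6) 5-6(w=3)

step 1: add edge 3-7 (w=1); MST = {3-7(w=1)}
step 2: add edge 3-4 (w=3); MST = {3-4(w=3) 3-7(w=1)}
step 3: add edge 4-5 (w=1); MST = {3-4(w=3) 3-7(w=1) 4-5(w=1)}
step 4: add edge 5-6 (w=3); MST = {3-4(w=3) 3-7(w=1) 4-5(w=1) 5-6(w=3)}
step 5: add edge 0-7 (w=5); MST = {0-7(w=5) 3-4(w=3) 3-7(w=1) 4-5(w=1) 5-6(w=3)}
step 6: add edge 4-8 (w=6); MST = {0-7(w=5) 3-4(w=3) 3-7(w=1) 4-5(w=1) 4-8(w=6) 5-6(w=3)}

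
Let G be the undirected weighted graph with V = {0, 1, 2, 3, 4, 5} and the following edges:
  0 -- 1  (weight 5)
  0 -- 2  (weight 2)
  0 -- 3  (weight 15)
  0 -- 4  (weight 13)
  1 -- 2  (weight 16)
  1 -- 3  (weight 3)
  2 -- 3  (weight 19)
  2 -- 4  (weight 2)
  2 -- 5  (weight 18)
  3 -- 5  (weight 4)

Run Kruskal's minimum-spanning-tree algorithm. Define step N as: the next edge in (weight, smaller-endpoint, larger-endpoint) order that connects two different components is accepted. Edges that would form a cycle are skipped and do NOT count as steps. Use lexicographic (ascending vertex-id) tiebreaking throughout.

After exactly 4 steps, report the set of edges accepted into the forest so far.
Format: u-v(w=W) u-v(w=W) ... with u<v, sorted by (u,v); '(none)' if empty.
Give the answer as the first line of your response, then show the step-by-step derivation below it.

0-2(w=2) 1-3(w=3) 2-4(w=2) 3-5(w=4)

step 1: add edge 0-2 (w=2); MST = {0-2(w=2)}
step 2: add edge 2-4 (w=2); MST = {0-2(w=2) 2-4(w=2)}
step 3: add edge 1-3 (w=3); MST = {0-2(w=2) 1-3(w=3) 2-4(w=2)}
step 4: add edge 3-5 (w=4); MST = {0-2(w=2) 1-3(w=3) 2-4(w=2) 3-5(w=4)}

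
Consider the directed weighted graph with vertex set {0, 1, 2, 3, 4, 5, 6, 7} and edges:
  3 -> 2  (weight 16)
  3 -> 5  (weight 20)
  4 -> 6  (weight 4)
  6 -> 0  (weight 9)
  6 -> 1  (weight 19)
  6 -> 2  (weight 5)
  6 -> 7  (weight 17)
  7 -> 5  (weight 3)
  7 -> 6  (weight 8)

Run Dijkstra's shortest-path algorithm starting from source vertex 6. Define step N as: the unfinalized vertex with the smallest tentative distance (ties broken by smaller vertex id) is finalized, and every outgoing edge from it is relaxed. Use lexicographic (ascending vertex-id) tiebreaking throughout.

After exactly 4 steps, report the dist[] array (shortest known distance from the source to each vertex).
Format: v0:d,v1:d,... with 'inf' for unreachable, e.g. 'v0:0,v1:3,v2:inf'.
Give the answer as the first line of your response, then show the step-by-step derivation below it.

v0:9,v1:19,v2:5,v3:inf,v4:inf,v5:20,v6:0,v7:17

step 1: dist = v0:9,v1:19,v2:5,v3:inf,v4:inf,v5:inf,v6:0,v7:17
step 2: dist = v0:9,v1:19,v2:5,v3:inf,v4:inf,v5:inf,v6:0,v7:17
step 3: dist = v0:9,v1:19,v2:5,v3:inf,v4:inf,v5:inf,v6:0,v7:17
step 4: dist = v0:9,v1:19,v2:5,v3:inf,v4:inf,v5:20,v6:0,v7:17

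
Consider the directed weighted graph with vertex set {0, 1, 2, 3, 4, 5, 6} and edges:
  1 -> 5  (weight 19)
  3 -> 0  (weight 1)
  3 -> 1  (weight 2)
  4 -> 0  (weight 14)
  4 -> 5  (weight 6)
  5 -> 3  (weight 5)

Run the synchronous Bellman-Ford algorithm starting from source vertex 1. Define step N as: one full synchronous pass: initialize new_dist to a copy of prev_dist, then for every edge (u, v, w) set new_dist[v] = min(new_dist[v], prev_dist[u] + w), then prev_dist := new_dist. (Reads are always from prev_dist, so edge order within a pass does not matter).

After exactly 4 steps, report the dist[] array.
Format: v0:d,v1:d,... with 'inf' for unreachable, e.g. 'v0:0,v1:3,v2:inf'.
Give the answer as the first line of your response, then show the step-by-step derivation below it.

v0:25,v1:0,v2:inf,v3:24,v4:inf,v5:19,v6:inf

step 1: dist = v0:inf,v1:0,v2:inf,v3:inf,v4:inf,v5:19,v6:inf
step 2: dist = v0:inf,v1:0,v2:inf,v3:24,v4:inf,v5:19,v6:inf
step 3: dist = v0:25,v1:0,v2:inf,v3:24,v4:inf,v5:19,v6:inf
step 4: dist = v0:25,v1:0,v2:inf,v3:24,v4:inf,v5:19,v6:inf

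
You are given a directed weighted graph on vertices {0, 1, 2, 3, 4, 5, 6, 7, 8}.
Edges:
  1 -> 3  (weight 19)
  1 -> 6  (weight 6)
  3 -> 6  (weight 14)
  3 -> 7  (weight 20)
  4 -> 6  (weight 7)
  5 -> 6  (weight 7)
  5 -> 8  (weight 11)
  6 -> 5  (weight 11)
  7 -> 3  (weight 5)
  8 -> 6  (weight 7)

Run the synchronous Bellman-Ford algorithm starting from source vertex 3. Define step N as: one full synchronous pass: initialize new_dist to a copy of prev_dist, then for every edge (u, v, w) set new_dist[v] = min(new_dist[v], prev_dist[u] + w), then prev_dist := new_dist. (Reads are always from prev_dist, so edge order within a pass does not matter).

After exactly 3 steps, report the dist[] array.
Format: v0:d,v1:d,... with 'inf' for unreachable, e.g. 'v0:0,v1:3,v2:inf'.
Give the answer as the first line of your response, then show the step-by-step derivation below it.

v0:inf,v1:inf,v2:inf,v3:0,v4:inf,v5:25,v6:14,v7:20,v8:36

step 1: dist = v0:inf,v1:inf,v2:inf,v3:0,v4:inf,v5:inf,v6:14,v7:20,v8:inf
step 2: dist = v0:inf,v1:inf,v2:inf,v3:0,v4:inf,v5:25,v6:14,v7:20,v8:inf
step 3: dist = v0:inf,v1:inf,v2:inf,v3:0,v4:inf,v5:25,v6:14,v7:20,v8:36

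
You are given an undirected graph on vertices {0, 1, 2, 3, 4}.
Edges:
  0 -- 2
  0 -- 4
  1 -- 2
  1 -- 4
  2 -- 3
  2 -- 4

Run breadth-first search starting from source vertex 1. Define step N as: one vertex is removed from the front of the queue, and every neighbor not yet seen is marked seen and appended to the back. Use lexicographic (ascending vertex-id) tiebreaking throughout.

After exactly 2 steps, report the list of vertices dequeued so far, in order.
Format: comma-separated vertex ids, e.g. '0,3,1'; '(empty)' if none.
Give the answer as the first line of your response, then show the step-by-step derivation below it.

1,2

step 1: dequeue 1; queue=[2,4]; order=1
step 2: dequeue 2; queue=[4,0,3]; order=1,2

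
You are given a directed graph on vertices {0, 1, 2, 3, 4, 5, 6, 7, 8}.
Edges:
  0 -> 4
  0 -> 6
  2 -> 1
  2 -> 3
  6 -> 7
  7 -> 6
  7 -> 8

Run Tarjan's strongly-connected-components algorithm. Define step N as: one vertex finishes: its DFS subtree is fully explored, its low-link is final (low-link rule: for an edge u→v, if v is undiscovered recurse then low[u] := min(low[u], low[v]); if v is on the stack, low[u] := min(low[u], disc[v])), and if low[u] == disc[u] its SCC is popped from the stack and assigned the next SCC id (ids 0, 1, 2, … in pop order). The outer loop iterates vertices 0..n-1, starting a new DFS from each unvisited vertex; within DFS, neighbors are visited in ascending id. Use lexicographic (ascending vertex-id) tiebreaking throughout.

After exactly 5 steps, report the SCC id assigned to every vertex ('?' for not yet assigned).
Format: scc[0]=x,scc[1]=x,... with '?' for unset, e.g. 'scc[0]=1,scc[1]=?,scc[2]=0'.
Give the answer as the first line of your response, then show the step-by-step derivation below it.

scc[0]=3,scc[1]=?,scc[2]=?,scc[3]=?,scc[4]=0,scc[5]=?,scc[6]=2,scc[7]=2,scc[8]=1

step 1: low=(low[0]=0,low[1]=?,low[2]=?,low[3]=?,low[4]=1,low[5]=?,low[6]=?,low[7]=?,low[8]=?); scc=(scc[0]=?,scc[1]=?,scc[2]=?,scc[3]=?,scc[4]=0,scc[5]=?,scc[6]=?,scc[7]=?,scc[8]=?)
step 2: low=(low[0]=0,low[1]=?,low[2]=?,low[3]=?,low[4]=1,low[5]=?,low[6]=2,low[7]=2,low[8]=4); scc=(scc[0]=?,scc[1]=?,scc[2]=?,scc[3]=?,scc[4]=0,scc[5]=?,scc[6]=?,scc[7]=?,scc[8]=1)
step 3: low=(low[0]=0,low[1]=?,low[2]=?,low[3]=?,low[4]=1,low[5]=?,low[6]=2,low[7]=2,low[8]=4); scc=(scc[0]=?,scc[1]=?,scc[2]=?,scc[3]=?,scc[4]=0,scc[5]=?,scc[6]=?,scc[7]=?,scc[8]=1)
step 4: low=(low[0]=0,low[1]=?,low[2]=?,low[3]=?,low[4]=1,low[5]=?,low[6]=2,low[7]=2,low[8]=4); scc=(scc[0]=?,scc[1]=?,scc[2]=?,scc[3]=?,scc[4]=0,scc[5]=?,scc[6]=2,scc[7]=2,scc[8]=1)
step 5: low=(low[0]=0,low[1]=?,low[2]=?,low[3]=?,low[4]=1,low[5]=?,low[6]=2,low[7]=2,low[8]=4); scc=(scc[0]=3,scc[1]=?,scc[2]=?,scc[3]=?,scc[4]=0,scc[5]=?,scc[6]=2,scc[7]=2,scc[8]=1)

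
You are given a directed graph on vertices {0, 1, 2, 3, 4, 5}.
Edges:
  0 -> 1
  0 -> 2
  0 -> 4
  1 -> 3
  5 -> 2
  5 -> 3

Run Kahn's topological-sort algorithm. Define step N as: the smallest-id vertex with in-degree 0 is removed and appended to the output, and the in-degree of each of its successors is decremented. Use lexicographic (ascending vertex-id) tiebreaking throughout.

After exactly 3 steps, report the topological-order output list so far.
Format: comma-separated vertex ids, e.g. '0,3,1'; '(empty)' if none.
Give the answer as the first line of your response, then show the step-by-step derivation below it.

0,1,4

step 1: output 0; order=[0]; indeg=(0,0,1,2,0,0)
step 2: output 1; order=[0,1]; indeg=(0,0,1,1,0,0)
step 3: output 4; order=[0,1,4]; indeg=(0,0,1,1,0,0)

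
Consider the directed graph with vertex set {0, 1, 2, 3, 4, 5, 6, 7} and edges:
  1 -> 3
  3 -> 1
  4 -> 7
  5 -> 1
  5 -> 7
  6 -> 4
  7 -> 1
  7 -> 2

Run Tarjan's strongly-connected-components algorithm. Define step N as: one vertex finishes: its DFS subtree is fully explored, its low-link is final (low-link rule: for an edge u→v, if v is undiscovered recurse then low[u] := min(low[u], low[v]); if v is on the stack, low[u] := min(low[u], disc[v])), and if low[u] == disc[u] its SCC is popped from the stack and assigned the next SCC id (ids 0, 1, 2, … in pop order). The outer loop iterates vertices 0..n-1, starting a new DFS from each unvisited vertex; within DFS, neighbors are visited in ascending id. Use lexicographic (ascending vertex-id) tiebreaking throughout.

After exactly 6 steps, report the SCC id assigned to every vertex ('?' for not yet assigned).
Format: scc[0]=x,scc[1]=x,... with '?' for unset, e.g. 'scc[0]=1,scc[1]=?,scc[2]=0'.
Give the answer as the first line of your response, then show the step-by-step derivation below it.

scc[0]=0,scc[1]=1,scc[2]=2,scc[3]=1,scc[4]=4,scc[5]=?,scc[6]=?,scc[7]=3

step 1: low=(low[0]=0,low[1]=?,low[2]=?,low[3]=?,low[4]=?,low[5]=?,low[6]=?,low[7]=?); scc=(scc[0]=0,scc[1]=?,scc[2]=?,scc[3]=?,scc[4]=?,scc[5]=?,scc[6]=?,scc[7]=?)
step 2: low=(low[0]=0,low[1]=1,low[2]=?,low[3]=1,low[4]=?,low[5]=?,low[6]=?,low[7]=?); scc=(scc[0]=0,scc[1]=?,scc[2]=?,scc[3]=?,scc[4]=?,scc[5]=?,scc[6]=?,scc[7]=?)
step 3: low=(low[0]=0,low[1]=1,low[2]=?,low[3]=1,low[4]=?,low[5]=?,low[6]=?,low[7]=?); scc=(scc[0]=0,scc[1]=1,scc[2]=?,scc[3]=1,scc[4]=?,scc[5]=?,scc[6]=?,scc[7]=?)
step 4: low=(low[0]=0,low[1]=1,low[2]=3,low[3]=1,low[4]=?,low[5]=?,low[6]=?,low[7]=?); scc=(scc[0]=0,scc[1]=1,scc[2]=2,scc[3]=1,scc[4]=?,scc[5]=?,scc[6]=?,scc[7]=?)
step 5: low=(low[0]=0,low[1]=1,low[2]=3,low[3]=1,low[4]=4,low[5]=?,low[6]=?,low[7]=5); scc=(scc[0]=0,scc[1]=1,scc[2]=2,scc[3]=1,scc[4]=?,scc[5]=?,scc[6]=?,scc[7]=3)
step 6: low=(low[0]=0,low[1]=1,low[2]=3,low[3]=1,low[4]=4,low[5]=?,low[6]=?,low[7]=5); scc=(scc[0]=0,scc[1]=1,scc[2]=2,scc[3]=1,scc[4]=4,scc[5]=?,scc[6]=?,scc[7]=3)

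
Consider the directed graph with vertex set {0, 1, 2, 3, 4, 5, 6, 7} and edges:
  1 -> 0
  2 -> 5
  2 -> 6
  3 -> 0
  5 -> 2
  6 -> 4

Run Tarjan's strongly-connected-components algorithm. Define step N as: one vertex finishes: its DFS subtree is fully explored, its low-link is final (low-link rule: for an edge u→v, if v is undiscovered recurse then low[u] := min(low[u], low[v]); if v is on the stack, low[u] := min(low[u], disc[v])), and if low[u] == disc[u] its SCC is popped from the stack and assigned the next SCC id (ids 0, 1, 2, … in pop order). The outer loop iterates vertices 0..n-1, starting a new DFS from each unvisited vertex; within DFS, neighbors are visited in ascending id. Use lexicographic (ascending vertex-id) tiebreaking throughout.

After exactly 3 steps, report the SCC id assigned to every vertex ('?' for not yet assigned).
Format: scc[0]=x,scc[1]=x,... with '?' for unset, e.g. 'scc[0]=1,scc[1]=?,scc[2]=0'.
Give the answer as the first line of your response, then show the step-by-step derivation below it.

scc[0]=0,scc[1]=1,scc[2]=?,scc[3]=?,scc[4]=?,scc[5]=?,scc[6]=?,scc[7]=?

step 1: low=(low[0]=0,low[1]=?,low[2]=?,low[3]=?,low[4]=?,low[5]=?,low[6]=?,low[7]=?); scc=(scc[0]=0,scc[1]=?,scc[2]=?,scc[3]=?,scc[4]=?,scc[5]=?,scc[6]=?,scc[7]=?)
step 2: low=(low[0]=0,low[1]=1,low[2]=?,low[3]=?,low[4]=?,low[5]=?,low[6]=?,low[7]=?); scc=(scc[0]=0,scc[1]=1,scc[2]=?,scc[3]=?,scc[4]=?,scc[5]=?,scc[6]=?,scc[7]=?)
step 3: low=(low[0]=0,low[1]=1,low[2]=2,low[3]=?,low[4]=?,low[5]=2,low[6]=?,low[7]=?); scc=(scc[0]=0,scc[1]=1,scc[2]=?,scc[3]=?,scc[4]=?,scc[5]=?,scc[6]=?,scc[7]=?)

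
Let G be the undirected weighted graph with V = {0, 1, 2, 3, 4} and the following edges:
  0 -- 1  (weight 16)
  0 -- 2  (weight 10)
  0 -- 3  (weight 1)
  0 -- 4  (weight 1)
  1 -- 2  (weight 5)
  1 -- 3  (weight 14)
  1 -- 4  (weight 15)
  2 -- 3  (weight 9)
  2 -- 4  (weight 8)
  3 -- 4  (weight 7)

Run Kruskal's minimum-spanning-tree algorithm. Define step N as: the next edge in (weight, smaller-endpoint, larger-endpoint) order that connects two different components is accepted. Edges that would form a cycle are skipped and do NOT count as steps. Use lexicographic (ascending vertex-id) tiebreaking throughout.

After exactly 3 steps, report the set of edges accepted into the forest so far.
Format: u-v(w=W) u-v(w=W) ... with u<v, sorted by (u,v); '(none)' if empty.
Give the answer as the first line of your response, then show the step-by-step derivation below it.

0-3(w=1) 0-4(w=1) 1-2(w=5)

step 1: add edge 0-3 (w=1); MST = {0-3(w=1)}
step 2: add edge 0-4 (w=1); MST = {0-3(w=1) 0-4(w=1)}
step 3: add edge 1-2 (w=5); MST = {0-3(w=1) 0-4(w=1) 1-2(w=5)}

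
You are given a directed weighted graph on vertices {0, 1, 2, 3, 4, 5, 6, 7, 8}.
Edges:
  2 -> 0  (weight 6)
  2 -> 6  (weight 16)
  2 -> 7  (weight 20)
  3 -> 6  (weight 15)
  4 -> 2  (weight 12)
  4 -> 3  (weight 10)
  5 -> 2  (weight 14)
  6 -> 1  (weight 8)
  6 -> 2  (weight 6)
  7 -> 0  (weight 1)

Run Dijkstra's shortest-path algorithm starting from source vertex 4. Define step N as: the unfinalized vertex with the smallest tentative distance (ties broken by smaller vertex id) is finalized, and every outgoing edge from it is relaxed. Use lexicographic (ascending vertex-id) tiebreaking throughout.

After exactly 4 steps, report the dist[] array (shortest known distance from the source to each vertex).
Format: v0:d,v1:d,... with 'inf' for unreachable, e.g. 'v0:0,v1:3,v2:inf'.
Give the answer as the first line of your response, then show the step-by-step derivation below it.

v0:18,v1:inf,v2:12,v3:10,v4:0,v5:inf,v6:25,v7:32,v8:inf

step 1: dist = v0:inf,v1:inf,v2:12,v3:10,v4:0,v5:inf,v6:inf,v7:inf,v8:inf
step 2: dist = v0:inf,v1:inf,v2:12,v3:10,v4:0,v5:inf,v6:25,v7:inf,v8:inf
step 3: dist = v0:18,v1:inf,v2:12,v3:10,v4:0,v5:inf,v6:25,v7:32,v8:inf
step 4: dist = v0:18,v1:inf,v2:12,v3:10,v4:0,v5:inf,v6:25,v7:32,v8:inf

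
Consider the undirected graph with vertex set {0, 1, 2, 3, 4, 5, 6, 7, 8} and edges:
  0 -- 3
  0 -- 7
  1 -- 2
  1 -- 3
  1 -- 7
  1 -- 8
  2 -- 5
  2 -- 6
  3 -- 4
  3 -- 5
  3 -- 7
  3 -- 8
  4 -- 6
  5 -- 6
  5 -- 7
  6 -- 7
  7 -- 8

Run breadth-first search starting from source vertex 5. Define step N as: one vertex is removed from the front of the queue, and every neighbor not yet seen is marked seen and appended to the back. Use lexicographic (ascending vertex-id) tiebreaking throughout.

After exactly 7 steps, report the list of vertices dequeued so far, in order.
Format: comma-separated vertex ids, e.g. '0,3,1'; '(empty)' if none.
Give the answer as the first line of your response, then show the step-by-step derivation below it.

5,2,3,6,7,1,0

step 1: dequeue 5; queue=[2,3,6,7]; order=5
step 2: dequeue 2; queue=[3,6,7,1]; order=5,2
step 3: dequeue 3; queue=[6,7,1,0,4,8]; order=5,2,3
step 4: dequeue 6; queue=[7,1,0,4,8]; order=5,2,3,6
step 5: dequeue 7; queue=[1,0,4,8]; order=5,2,3,6,7
step 6: dequeue 1; queue=[0,4,8]; order=5,2,3,6,7,1
step 7: dequeue 0; queue=[4,8]; order=5,2,3,6,7,1,0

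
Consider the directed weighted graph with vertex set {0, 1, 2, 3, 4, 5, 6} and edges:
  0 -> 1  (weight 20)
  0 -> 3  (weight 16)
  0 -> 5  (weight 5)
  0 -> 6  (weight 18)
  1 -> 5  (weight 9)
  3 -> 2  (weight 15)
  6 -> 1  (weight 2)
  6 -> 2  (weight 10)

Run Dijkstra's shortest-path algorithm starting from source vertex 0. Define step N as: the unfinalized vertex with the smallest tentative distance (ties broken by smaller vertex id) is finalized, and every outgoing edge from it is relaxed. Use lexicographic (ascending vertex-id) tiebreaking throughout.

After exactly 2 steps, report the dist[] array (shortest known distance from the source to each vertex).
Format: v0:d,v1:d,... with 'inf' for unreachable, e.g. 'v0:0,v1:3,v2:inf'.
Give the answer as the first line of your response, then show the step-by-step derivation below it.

v0:0,v1:20,v2:inf,v3:16,v4:inf,v5:5,v6:18

step 1: dist = v0:0,v1:20,v2:inf,v3:16,v4:inf,v5:5,v6:18
step 2: dist = v0:0,v1:20,v2:inf,v3:16,v4:inf,v5:5,v6:18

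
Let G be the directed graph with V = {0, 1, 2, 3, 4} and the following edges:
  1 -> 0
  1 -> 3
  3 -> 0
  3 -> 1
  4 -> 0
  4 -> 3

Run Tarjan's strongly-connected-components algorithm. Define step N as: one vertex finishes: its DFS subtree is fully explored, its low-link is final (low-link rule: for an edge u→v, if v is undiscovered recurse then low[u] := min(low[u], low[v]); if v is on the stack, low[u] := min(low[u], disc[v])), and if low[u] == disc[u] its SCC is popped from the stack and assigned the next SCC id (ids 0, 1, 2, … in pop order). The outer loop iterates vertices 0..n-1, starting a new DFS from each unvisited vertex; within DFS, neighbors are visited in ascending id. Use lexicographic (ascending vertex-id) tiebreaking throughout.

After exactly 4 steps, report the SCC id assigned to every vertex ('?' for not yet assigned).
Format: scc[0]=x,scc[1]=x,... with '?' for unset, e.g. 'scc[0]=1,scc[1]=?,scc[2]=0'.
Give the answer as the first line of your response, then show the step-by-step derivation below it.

scc[0]=0,scc[1]=1,scc[2]=2,scc[3]=1,scc[4]=?

step 1: low=(low[0]=0,low[1]=?,low[2]=?,low[3]=?,low[4]=?); scc=(scc[0]=0,scc[1]=?,scc[2]=?,scc[3]=?,scc[4]=?)
step 2: low=(low[0]=0,low[1]=1,low[2]=?,low[3]=1,low[4]=?); scc=(scc[0]=0,scc[1]=?,scc[2]=?,scc[3]=?,scc[4]=?)
step 3: low=(low[0]=0,low[1]=1,low[2]=?,low[3]=1,low[4]=?); scc=(scc[0]=0,scc[1]=1,scc[2]=?,scc[3]=1,scc[4]=?)
step 4: low=(low[0]=0,low[1]=1,low[2]=3,low[3]=1,low[4]=?); scc=(scc[0]=0,scc[1]=1,scc[2]=2,scc[3]=1,scc[4]=?)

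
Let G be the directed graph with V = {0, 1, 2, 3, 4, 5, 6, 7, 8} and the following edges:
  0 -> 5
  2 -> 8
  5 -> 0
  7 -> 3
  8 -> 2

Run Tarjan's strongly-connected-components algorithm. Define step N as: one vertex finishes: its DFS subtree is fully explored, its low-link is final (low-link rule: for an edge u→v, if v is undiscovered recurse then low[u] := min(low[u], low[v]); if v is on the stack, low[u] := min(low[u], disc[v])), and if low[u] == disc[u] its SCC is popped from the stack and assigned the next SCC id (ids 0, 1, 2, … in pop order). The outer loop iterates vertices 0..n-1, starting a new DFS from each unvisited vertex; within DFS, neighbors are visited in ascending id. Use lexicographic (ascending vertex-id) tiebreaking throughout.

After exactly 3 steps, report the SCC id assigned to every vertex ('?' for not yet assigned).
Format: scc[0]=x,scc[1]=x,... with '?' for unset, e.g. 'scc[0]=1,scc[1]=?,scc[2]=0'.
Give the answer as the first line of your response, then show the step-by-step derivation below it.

scc[0]=0,scc[1]=1,scc[2]=?,scc[3]=?,scc[4]=?,scc[5]=0,scc[6]=?,scc[7]=?,scc[8]=?

step 1: low=(low[0]=0,low[1]=?,low[2]=?,low[3]=?,low[4]=?,low[5]=0,low[6]=?,low[7]=?,low[8]=?); scc=(scc[0]=?,scc[1]=?,scc[2]=?,scc[3]=?,scc[4]=?,scc[5]=?,scc[6]=?,scc[7]=?,scc[8]=?)
step 2: low=(low[0]=0,low[1]=?,low[2]=?,low[3]=?,low[4]=?,low[5]=0,low[6]=?,low[7]=?,low[8]=?); scc=(scc[0]=0,scc[1]=?,scc[2]=?,scc[3]=?,scc[4]=?,scc[5]=0,scc[6]=?,scc[7]=?,scc[8]=?)
step 3: low=(low[0]=0,low[1]=2,low[2]=?,low[3]=?,low[4]=?,low[5]=0,low[6]=?,low[7]=?,low[8]=?); scc=(scc[0]=0,scc[1]=1,scc[2]=?,scc[3]=?,scc[4]=?,scc[5]=0,scc[6]=?,scc[7]=?,scc[8]=?)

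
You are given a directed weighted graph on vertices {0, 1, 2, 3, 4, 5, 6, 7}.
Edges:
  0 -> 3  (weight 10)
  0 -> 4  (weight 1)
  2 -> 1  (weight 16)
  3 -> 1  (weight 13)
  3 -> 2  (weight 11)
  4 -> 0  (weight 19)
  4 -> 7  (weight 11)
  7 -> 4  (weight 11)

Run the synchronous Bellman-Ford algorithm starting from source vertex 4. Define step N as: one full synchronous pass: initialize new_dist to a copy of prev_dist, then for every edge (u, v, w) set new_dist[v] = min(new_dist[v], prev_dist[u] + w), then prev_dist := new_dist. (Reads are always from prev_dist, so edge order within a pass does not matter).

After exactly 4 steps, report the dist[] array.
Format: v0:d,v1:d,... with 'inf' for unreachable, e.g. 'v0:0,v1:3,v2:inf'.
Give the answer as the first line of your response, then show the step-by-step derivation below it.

v0:19,v1:42,v2:40,v3:29,v4:0,v5:inf,v6:inf,v7:11

step 1: dist = v0:19,v1:inf,v2:inf,v3:inf,v4:0,v5:inf,v6:inf,v7:11
step 2: dist = v0:19,v1:inf,v2:inf,v3:29,v4:0,v5:inf,v6:inf,v7:11
step 3: dist = v0:19,v1:42,v2:40,v3:29,v4:0,v5:inf,v6:inf,v7:11
step 4: dist = v0:19,v1:42,v2:40,v3:29,v4:0,v5:inf,v6:inf,v7:11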